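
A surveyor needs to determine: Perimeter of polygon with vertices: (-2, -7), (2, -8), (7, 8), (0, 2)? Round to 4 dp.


Sides: (-2, -7)->(2, -8): sqrt(17) = 4.123106, (2, -8)->(7, 8): sqrt(281) = 16.763055, (7, 8)->(0, 2): sqrt(85) = 9.219544, (0, 2)->(-2, -7): sqrt(85) = 9.219544
Sum = 39.325249
Perimeter = 39.3252

39.3252


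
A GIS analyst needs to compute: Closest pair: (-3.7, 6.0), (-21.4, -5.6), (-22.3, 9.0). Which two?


d(P0,P1) = 21.1625, d(P0,P2) = 18.8404, d(P1,P2) = 14.6277
Closest: P1 and P2

Closest pair: (-21.4, -5.6) and (-22.3, 9.0), distance = 14.6277


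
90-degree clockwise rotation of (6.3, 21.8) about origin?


90° CW: (x,y) -> (y, -x)
(6.3,21.8) -> (21.8, -6.3)

(21.8, -6.3)


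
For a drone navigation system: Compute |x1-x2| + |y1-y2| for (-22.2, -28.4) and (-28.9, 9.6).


|(-22.2)-(-28.9)| + |(-28.4)-9.6| = 6.7 + 38 = 44.7

44.7


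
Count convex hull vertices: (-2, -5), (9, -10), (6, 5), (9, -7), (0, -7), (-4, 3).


Convex hull vertices (CCW): (-4, 3), (-2, -5), (0, -7), (9, -10), (9, -7), (6, 5)
Count = 6

6


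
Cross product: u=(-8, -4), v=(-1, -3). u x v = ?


u x v = u_x*v_y - u_y*v_x = (-8)*(-3) - (-4)*(-1)
= 24 - 4 = 20

20


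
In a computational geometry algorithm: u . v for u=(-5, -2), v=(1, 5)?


u . v = u_x*v_x + u_y*v_y = (-5)*1 + (-2)*5
= (-5) + (-10) = -15

-15


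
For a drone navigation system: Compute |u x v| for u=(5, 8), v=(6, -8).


|u x v| = |5*(-8) - 8*6|
= |(-40) - 48| = 88

88


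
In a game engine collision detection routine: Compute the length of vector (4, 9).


|u| = sqrt(4^2 + 9^2) = sqrt(97) = 9.8489

9.8489


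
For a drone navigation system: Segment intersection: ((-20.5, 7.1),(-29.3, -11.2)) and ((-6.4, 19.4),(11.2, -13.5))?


Cross products: d1=-680.37, d2=-1291.97, d3=149.79, d4=761.39
d1*d2 < 0 and d3*d4 < 0? no

No, they don't intersect


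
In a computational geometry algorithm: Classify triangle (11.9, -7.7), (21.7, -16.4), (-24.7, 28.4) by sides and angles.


Side lengths squared: AB^2=171.73, BC^2=4160, CA^2=2642.77
Sorted: [171.73, 2642.77, 4160]
By sides: Scalene, By angles: Obtuse

Scalene, Obtuse


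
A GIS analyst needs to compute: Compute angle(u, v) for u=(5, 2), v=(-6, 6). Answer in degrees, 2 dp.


u.v = -18, |u| = sqrt(29) = 5.3852, |v| = sqrt(72) = 8.4853
cos(theta) = u.v/(|u||v|) = -18/sqrt(2088) = -0.393919
theta = acos(-0.393919) = 113.2 degrees

113.2 degrees


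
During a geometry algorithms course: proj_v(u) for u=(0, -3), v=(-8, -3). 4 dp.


u.v = 9, |v| = sqrt(73) = 8.544
Scalar projection = u.v / |v| = 9 / sqrt(73) = 1.0534

1.0534


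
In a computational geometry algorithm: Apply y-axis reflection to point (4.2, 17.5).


Reflection over y-axis: (x,y) -> (-x,y)
(4.2, 17.5) -> (-4.2, 17.5)

(-4.2, 17.5)


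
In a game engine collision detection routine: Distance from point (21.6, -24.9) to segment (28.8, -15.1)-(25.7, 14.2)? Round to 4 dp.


Project P onto AB: t = 0 (clamped to [0,1])
Closest point on segment: (28.8, -15.1)
Distance: 12.1606

12.1606


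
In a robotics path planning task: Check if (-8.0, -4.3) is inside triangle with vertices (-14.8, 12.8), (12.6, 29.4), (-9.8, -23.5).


Cross products: AB x AP = -581.42, BC x BP = -334.86, CA x CP = -161.34
All same sign? yes

Yes, inside


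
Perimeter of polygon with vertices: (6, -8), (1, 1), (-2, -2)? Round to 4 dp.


Sides: (6, -8)->(1, 1): sqrt(106) = 10.29563, (1, 1)->(-2, -2): sqrt(18) = 4.242641, (-2, -2)->(6, -8): sqrt(100) = 10
Sum = 24.538271
Perimeter = 24.5383

24.5383


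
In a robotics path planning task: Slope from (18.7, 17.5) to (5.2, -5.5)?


slope = (y2-y1)/(x2-x1) = ((-5.5)-17.5)/(5.2-18.7) = (-23)/(-13.5) = 1.7037

1.7037


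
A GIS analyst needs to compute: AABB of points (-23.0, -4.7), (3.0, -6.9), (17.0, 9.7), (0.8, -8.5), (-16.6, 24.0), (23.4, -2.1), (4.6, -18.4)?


x range: [-23, 23.4]
y range: [-18.4, 24]
Bounding box: (-23,-18.4) to (23.4,24)

(-23,-18.4) to (23.4,24)


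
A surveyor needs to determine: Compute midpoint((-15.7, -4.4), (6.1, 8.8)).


M = (((-15.7)+6.1)/2, ((-4.4)+8.8)/2)
= (-4.8, 2.2)

(-4.8, 2.2)


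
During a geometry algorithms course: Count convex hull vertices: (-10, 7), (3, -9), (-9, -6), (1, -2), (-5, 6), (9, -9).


Convex hull vertices (CCW): (-10, 7), (-9, -6), (3, -9), (9, -9), (-5, 6)
Count = 5

5


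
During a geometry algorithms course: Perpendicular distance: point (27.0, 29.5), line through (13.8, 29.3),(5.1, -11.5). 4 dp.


|cross product| = 536.82
|line direction| = sqrt(1740.33) = 41.7173
Distance = 536.82/sqrt(1740.33) = 12.8681

12.8681


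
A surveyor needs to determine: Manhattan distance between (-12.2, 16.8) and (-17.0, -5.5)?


|(-12.2)-(-17)| + |16.8-(-5.5)| = 4.8 + 22.3 = 27.1

27.1


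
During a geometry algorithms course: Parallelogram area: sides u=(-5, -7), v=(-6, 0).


|u x v| = |(-5)*0 - (-7)*(-6)|
= |0 - 42| = 42

42


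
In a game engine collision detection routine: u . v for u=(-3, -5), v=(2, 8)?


u . v = u_x*v_x + u_y*v_y = (-3)*2 + (-5)*8
= (-6) + (-40) = -46

-46


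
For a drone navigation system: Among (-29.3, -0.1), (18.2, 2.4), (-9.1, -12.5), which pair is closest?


d(P0,P1) = 47.5657, d(P0,P2) = 23.7023, d(P1,P2) = 31.1014
Closest: P0 and P2

Closest pair: (-29.3, -0.1) and (-9.1, -12.5), distance = 23.7023


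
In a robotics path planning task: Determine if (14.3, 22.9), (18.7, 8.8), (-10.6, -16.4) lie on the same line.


Cross product: (18.7-14.3)*((-16.4)-22.9) - (8.8-22.9)*((-10.6)-14.3)
= -524.01

No, not collinear


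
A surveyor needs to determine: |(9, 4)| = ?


|u| = sqrt(9^2 + 4^2) = sqrt(97) = 9.8489

9.8489


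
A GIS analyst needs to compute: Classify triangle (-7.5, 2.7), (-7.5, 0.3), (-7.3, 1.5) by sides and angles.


Side lengths squared: AB^2=5.76, BC^2=1.48, CA^2=1.48
Sorted: [1.48, 1.48, 5.76]
By sides: Isosceles, By angles: Obtuse

Isosceles, Obtuse


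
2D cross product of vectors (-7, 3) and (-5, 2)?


u x v = u_x*v_y - u_y*v_x = (-7)*2 - 3*(-5)
= (-14) - (-15) = 1

1


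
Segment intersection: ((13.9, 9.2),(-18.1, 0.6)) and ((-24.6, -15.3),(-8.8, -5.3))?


Cross products: d1=2.1, d2=186.22, d3=452.9, d4=268.78
d1*d2 < 0 and d3*d4 < 0? no

No, they don't intersect


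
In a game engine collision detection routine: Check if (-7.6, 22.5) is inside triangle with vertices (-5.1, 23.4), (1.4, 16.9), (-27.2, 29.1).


Cross products: AB x AP = -22.1, BC x BP = -50.36, CA x CP = -34.14
All same sign? yes

Yes, inside


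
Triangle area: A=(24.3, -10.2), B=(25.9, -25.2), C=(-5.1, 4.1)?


Area = |x_A(y_B-y_C) + x_B(y_C-y_A) + x_C(y_A-y_B)|/2
= |(-711.99) + 370.37 + (-76.5)|/2
= 418.12/2 = 209.06

209.06


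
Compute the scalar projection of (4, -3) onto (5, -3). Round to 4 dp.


u.v = 29, |v| = sqrt(34) = 5.831
Scalar projection = u.v / |v| = 29 / sqrt(34) = 4.9735

4.9735


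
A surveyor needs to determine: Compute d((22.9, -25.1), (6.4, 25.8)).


dx=-16.5, dy=50.9
d^2 = (-16.5)^2 + 50.9^2 = 2863.06
d = sqrt(2863.06) = 53.5076

53.5076


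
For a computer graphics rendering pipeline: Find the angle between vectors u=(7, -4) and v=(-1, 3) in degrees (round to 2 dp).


u.v = -19, |u| = sqrt(65) = 8.0623, |v| = sqrt(10) = 3.1623
cos(theta) = u.v/(|u||v|) = -19/sqrt(650) = -0.745241
theta = acos(-0.745241) = 138.18 degrees

138.18 degrees


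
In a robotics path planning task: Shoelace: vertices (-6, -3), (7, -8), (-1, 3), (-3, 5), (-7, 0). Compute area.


Shoelace sum: ((-6)*(-8) - 7*(-3)) + (7*3 - (-1)*(-8)) + ((-1)*5 - (-3)*3) + ((-3)*0 - (-7)*5) + ((-7)*(-3) - (-6)*0)
= 142
Area = |142|/2 = 71

71


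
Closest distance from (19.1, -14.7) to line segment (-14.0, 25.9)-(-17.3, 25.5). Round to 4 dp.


Project P onto AB: t = 0 (clamped to [0,1])
Closest point on segment: (-14, 25.9)
Distance: 52.3829

52.3829


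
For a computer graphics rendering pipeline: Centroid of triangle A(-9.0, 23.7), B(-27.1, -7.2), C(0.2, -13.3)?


Centroid = ((x_A+x_B+x_C)/3, (y_A+y_B+y_C)/3)
= (((-9)+(-27.1)+0.2)/3, (23.7+(-7.2)+(-13.3))/3)
= (-11.9667, 1.0667)

(-11.9667, 1.0667)


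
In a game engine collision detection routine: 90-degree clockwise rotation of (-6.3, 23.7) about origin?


90° CW: (x,y) -> (y, -x)
(-6.3,23.7) -> (23.7, 6.3)

(23.7, 6.3)


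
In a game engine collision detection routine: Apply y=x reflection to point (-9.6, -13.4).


Reflection over y=x: (x,y) -> (y,x)
(-9.6, -13.4) -> (-13.4, -9.6)

(-13.4, -9.6)


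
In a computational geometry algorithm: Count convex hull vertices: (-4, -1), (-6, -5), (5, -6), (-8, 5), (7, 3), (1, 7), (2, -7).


Convex hull vertices (CCW): (-8, 5), (-6, -5), (2, -7), (5, -6), (7, 3), (1, 7)
Count = 6

6


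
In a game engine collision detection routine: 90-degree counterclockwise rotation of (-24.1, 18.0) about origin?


90° CCW: (x,y) -> (-y, x)
(-24.1,18) -> (-18, -24.1)

(-18, -24.1)


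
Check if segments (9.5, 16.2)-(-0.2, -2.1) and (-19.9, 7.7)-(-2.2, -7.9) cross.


Cross products: d1=609.09, d2=133.86, d3=-455.57, d4=19.66
d1*d2 < 0 and d3*d4 < 0? no

No, they don't intersect


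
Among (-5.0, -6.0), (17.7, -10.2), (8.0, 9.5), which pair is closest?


d(P0,P1) = 23.0853, d(P0,P2) = 20.2299, d(P1,P2) = 21.9586
Closest: P0 and P2

Closest pair: (-5.0, -6.0) and (8.0, 9.5), distance = 20.2299


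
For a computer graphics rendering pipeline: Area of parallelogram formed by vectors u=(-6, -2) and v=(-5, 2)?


|u x v| = |(-6)*2 - (-2)*(-5)|
= |(-12) - 10| = 22

22


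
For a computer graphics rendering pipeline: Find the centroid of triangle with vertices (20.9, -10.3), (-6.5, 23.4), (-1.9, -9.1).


Centroid = ((x_A+x_B+x_C)/3, (y_A+y_B+y_C)/3)
= ((20.9+(-6.5)+(-1.9))/3, ((-10.3)+23.4+(-9.1))/3)
= (4.1667, 1.3333)

(4.1667, 1.3333)


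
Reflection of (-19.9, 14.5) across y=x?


Reflection over y=x: (x,y) -> (y,x)
(-19.9, 14.5) -> (14.5, -19.9)

(14.5, -19.9)


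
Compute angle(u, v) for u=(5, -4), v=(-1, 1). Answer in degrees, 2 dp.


u.v = -9, |u| = sqrt(41) = 6.4031, |v| = sqrt(2) = 1.4142
cos(theta) = u.v/(|u||v|) = -9/sqrt(82) = -0.993884
theta = acos(-0.993884) = 173.66 degrees

173.66 degrees


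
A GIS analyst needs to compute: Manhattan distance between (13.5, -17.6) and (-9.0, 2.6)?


|13.5-(-9)| + |(-17.6)-2.6| = 22.5 + 20.2 = 42.7

42.7


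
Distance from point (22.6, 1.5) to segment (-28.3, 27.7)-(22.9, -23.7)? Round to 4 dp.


Project P onto AB: t = 0.751 (clamped to [0,1])
Closest point on segment: (10.1507, -10.9009)
Distance: 17.5718

17.5718


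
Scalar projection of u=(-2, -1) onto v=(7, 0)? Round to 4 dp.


u.v = -14, |v| = sqrt(49) = 7
Scalar projection = u.v / |v| = -14 / sqrt(49) = -2

-2


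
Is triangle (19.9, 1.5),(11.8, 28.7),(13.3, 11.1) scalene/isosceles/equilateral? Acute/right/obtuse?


Side lengths squared: AB^2=805.45, BC^2=312.01, CA^2=135.72
Sorted: [135.72, 312.01, 805.45]
By sides: Scalene, By angles: Obtuse

Scalene, Obtuse


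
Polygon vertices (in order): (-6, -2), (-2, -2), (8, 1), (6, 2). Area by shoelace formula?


Shoelace sum: ((-6)*(-2) - (-2)*(-2)) + ((-2)*1 - 8*(-2)) + (8*2 - 6*1) + (6*(-2) - (-6)*2)
= 32
Area = |32|/2 = 16

16


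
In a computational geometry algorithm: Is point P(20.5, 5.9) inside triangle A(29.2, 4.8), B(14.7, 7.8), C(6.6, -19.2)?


Cross products: AB x AP = 10.15, BC x BP = 171.99, CA x CP = 233.66
All same sign? yes

Yes, inside


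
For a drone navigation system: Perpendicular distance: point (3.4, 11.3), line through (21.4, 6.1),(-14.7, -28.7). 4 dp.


|cross product| = 814.12
|line direction| = sqrt(2514.25) = 50.1423
Distance = 814.12/sqrt(2514.25) = 16.2362

16.2362


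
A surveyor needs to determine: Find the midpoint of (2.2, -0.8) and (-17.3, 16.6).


M = ((2.2+(-17.3))/2, ((-0.8)+16.6)/2)
= (-7.55, 7.9)

(-7.55, 7.9)


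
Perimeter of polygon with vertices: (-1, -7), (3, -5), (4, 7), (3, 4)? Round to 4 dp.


Sides: (-1, -7)->(3, -5): sqrt(20) = 4.472136, (3, -5)->(4, 7): sqrt(145) = 12.041595, (4, 7)->(3, 4): sqrt(10) = 3.162278, (3, 4)->(-1, -7): sqrt(137) = 11.7047
Sum = 31.380709
Perimeter = 31.3807

31.3807


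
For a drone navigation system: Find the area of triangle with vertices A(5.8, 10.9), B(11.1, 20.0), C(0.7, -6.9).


Area = |x_A(y_B-y_C) + x_B(y_C-y_A) + x_C(y_A-y_B)|/2
= |156.02 + (-197.58) + (-6.37)|/2
= 47.93/2 = 23.965

23.965


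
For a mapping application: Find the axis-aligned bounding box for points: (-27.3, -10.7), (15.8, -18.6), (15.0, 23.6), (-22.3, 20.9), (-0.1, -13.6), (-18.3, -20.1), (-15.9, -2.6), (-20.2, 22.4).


x range: [-27.3, 15.8]
y range: [-20.1, 23.6]
Bounding box: (-27.3,-20.1) to (15.8,23.6)

(-27.3,-20.1) to (15.8,23.6)


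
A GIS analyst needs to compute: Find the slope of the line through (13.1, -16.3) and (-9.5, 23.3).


slope = (y2-y1)/(x2-x1) = (23.3-(-16.3))/((-9.5)-13.1) = 39.6/(-22.6) = -1.7522

-1.7522


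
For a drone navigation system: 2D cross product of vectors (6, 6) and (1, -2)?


u x v = u_x*v_y - u_y*v_x = 6*(-2) - 6*1
= (-12) - 6 = -18

-18


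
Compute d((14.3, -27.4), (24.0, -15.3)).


dx=9.7, dy=12.1
d^2 = 9.7^2 + 12.1^2 = 240.5
d = sqrt(240.5) = 15.5081

15.5081


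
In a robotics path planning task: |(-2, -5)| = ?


|u| = sqrt((-2)^2 + (-5)^2) = sqrt(29) = 5.3852

5.3852


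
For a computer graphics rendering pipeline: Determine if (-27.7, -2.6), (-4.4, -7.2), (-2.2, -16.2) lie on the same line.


Cross product: ((-4.4)-(-27.7))*((-16.2)-(-2.6)) - ((-7.2)-(-2.6))*((-2.2)-(-27.7))
= -199.58

No, not collinear


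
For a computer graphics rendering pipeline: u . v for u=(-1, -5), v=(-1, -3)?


u . v = u_x*v_x + u_y*v_y = (-1)*(-1) + (-5)*(-3)
= 1 + 15 = 16

16


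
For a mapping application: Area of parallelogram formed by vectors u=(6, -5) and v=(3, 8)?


|u x v| = |6*8 - (-5)*3|
= |48 - (-15)| = 63

63


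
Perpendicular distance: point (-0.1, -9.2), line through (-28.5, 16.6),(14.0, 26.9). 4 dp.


|cross product| = 1389.02
|line direction| = sqrt(1912.34) = 43.7303
Distance = 1389.02/sqrt(1912.34) = 31.7633

31.7633


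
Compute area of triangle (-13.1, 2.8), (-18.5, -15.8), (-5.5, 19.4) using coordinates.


Area = |x_A(y_B-y_C) + x_B(y_C-y_A) + x_C(y_A-y_B)|/2
= |461.12 + (-307.1) + (-102.3)|/2
= 51.72/2 = 25.86

25.86


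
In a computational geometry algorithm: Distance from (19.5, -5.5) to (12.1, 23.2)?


dx=-7.4, dy=28.7
d^2 = (-7.4)^2 + 28.7^2 = 878.45
d = sqrt(878.45) = 29.6387

29.6387


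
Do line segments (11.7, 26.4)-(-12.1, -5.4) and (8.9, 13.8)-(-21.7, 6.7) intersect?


Cross products: d1=-365.68, d2=438.42, d3=210.84, d4=-593.26
d1*d2 < 0 and d3*d4 < 0? yes

Yes, they intersect


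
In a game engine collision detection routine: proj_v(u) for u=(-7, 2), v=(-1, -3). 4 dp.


u.v = 1, |v| = sqrt(10) = 3.1623
Scalar projection = u.v / |v| = 1 / sqrt(10) = 0.3162

0.3162


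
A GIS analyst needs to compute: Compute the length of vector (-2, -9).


|u| = sqrt((-2)^2 + (-9)^2) = sqrt(85) = 9.2195

9.2195


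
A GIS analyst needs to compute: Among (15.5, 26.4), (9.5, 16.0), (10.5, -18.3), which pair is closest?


d(P0,P1) = 12.0067, d(P0,P2) = 44.9788, d(P1,P2) = 34.3146
Closest: P0 and P1

Closest pair: (15.5, 26.4) and (9.5, 16.0), distance = 12.0067


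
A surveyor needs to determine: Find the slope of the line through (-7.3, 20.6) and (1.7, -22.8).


slope = (y2-y1)/(x2-x1) = ((-22.8)-20.6)/(1.7-(-7.3)) = (-43.4)/9 = -4.8222

-4.8222


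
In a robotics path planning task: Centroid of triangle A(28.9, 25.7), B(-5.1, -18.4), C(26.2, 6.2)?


Centroid = ((x_A+x_B+x_C)/3, (y_A+y_B+y_C)/3)
= ((28.9+(-5.1)+26.2)/3, (25.7+(-18.4)+6.2)/3)
= (16.6667, 4.5)

(16.6667, 4.5)


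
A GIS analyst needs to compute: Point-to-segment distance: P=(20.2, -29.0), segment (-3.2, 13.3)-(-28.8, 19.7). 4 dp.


Project P onto AB: t = 0 (clamped to [0,1])
Closest point on segment: (-3.2, 13.3)
Distance: 48.341

48.341


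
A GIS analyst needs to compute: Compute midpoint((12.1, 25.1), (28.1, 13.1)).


M = ((12.1+28.1)/2, (25.1+13.1)/2)
= (20.1, 19.1)

(20.1, 19.1)


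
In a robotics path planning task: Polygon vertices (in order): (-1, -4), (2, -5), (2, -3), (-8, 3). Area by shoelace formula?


Shoelace sum: ((-1)*(-5) - 2*(-4)) + (2*(-3) - 2*(-5)) + (2*3 - (-8)*(-3)) + ((-8)*(-4) - (-1)*3)
= 34
Area = |34|/2 = 17

17


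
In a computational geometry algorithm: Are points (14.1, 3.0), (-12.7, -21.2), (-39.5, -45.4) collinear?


Cross product: ((-12.7)-14.1)*((-45.4)-3) - ((-21.2)-3)*((-39.5)-14.1)
= 0

Yes, collinear


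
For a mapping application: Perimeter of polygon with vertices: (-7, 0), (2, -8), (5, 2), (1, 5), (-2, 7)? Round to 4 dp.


Sides: (-7, 0)->(2, -8): sqrt(145) = 12.041595, (2, -8)->(5, 2): sqrt(109) = 10.440307, (5, 2)->(1, 5): sqrt(25) = 5, (1, 5)->(-2, 7): sqrt(13) = 3.605551, (-2, 7)->(-7, 0): sqrt(74) = 8.602325
Sum = 39.689778
Perimeter = 39.6898

39.6898


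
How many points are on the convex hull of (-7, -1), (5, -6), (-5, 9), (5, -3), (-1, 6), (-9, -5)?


Convex hull vertices (CCW): (-9, -5), (5, -6), (5, -3), (-1, 6), (-5, 9)
Count = 5

5


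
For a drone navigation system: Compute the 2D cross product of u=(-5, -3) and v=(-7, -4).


u x v = u_x*v_y - u_y*v_x = (-5)*(-4) - (-3)*(-7)
= 20 - 21 = -1

-1


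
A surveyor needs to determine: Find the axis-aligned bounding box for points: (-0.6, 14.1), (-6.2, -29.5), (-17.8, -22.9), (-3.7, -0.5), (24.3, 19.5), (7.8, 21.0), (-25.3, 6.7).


x range: [-25.3, 24.3]
y range: [-29.5, 21]
Bounding box: (-25.3,-29.5) to (24.3,21)

(-25.3,-29.5) to (24.3,21)


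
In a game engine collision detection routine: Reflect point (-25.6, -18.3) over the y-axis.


Reflection over y-axis: (x,y) -> (-x,y)
(-25.6, -18.3) -> (25.6, -18.3)

(25.6, -18.3)


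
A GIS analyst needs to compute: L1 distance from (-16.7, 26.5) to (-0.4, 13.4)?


|(-16.7)-(-0.4)| + |26.5-13.4| = 16.3 + 13.1 = 29.4

29.4


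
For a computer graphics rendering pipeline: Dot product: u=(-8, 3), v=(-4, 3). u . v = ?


u . v = u_x*v_x + u_y*v_y = (-8)*(-4) + 3*3
= 32 + 9 = 41

41


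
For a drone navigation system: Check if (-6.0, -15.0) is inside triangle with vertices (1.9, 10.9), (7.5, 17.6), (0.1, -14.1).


Cross products: AB x AP = -92.11, BC x BP = -186.71, CA x CP = 150.88
All same sign? no

No, outside


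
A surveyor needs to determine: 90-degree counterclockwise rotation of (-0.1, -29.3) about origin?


90° CCW: (x,y) -> (-y, x)
(-0.1,-29.3) -> (29.3, -0.1)

(29.3, -0.1)


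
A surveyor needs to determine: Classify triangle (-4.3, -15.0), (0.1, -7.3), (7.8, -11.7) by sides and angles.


Side lengths squared: AB^2=78.65, BC^2=78.65, CA^2=157.3
Sorted: [78.65, 78.65, 157.3]
By sides: Isosceles, By angles: Right

Isosceles, Right


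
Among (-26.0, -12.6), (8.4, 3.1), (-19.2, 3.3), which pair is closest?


d(P0,P1) = 37.8134, d(P0,P2) = 17.2931, d(P1,P2) = 27.6007
Closest: P0 and P2

Closest pair: (-26.0, -12.6) and (-19.2, 3.3), distance = 17.2931


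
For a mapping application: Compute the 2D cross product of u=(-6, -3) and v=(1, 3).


u x v = u_x*v_y - u_y*v_x = (-6)*3 - (-3)*1
= (-18) - (-3) = -15

-15


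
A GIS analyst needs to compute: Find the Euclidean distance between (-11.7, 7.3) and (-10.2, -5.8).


dx=1.5, dy=-13.1
d^2 = 1.5^2 + (-13.1)^2 = 173.86
d = sqrt(173.86) = 13.1856

13.1856


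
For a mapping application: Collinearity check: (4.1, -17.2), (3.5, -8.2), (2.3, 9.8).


Cross product: (3.5-4.1)*(9.8-(-17.2)) - ((-8.2)-(-17.2))*(2.3-4.1)
= 0

Yes, collinear


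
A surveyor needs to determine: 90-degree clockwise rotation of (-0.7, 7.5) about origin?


90° CW: (x,y) -> (y, -x)
(-0.7,7.5) -> (7.5, 0.7)

(7.5, 0.7)


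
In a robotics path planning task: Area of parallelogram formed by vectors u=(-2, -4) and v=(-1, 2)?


|u x v| = |(-2)*2 - (-4)*(-1)|
= |(-4) - 4| = 8

8


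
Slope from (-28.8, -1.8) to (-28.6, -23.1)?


slope = (y2-y1)/(x2-x1) = ((-23.1)-(-1.8))/((-28.6)-(-28.8)) = (-21.3)/0.2 = -106.5

-106.5


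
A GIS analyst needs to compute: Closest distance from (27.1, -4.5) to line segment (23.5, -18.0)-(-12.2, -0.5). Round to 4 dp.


Project P onto AB: t = 0.0682 (clamped to [0,1])
Closest point on segment: (21.067, -16.8073)
Distance: 13.7065

13.7065


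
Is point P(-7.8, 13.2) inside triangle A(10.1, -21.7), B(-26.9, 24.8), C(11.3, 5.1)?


Cross products: AB x AP = -458.95, BC x BP = -66.85, CA x CP = -521.6
All same sign? yes

Yes, inside


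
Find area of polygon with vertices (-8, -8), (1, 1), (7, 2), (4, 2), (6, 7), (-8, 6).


Shoelace sum: ((-8)*1 - 1*(-8)) + (1*2 - 7*1) + (7*2 - 4*2) + (4*7 - 6*2) + (6*6 - (-8)*7) + ((-8)*(-8) - (-8)*6)
= 221
Area = |221|/2 = 110.5

110.5


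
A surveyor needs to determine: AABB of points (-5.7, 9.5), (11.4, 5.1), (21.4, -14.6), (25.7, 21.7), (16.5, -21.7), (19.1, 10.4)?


x range: [-5.7, 25.7]
y range: [-21.7, 21.7]
Bounding box: (-5.7,-21.7) to (25.7,21.7)

(-5.7,-21.7) to (25.7,21.7)


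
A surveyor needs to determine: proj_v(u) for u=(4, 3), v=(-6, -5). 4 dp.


u.v = -39, |v| = sqrt(61) = 7.8102
Scalar projection = u.v / |v| = -39 / sqrt(61) = -4.9934

-4.9934


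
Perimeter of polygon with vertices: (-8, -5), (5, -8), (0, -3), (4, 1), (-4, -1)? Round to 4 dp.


Sides: (-8, -5)->(5, -8): sqrt(178) = 13.341664, (5, -8)->(0, -3): sqrt(50) = 7.071068, (0, -3)->(4, 1): sqrt(32) = 5.656854, (4, 1)->(-4, -1): sqrt(68) = 8.246211, (-4, -1)->(-8, -5): sqrt(32) = 5.656854
Sum = 39.972651
Perimeter = 39.9727

39.9727


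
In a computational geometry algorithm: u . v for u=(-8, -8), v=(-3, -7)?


u . v = u_x*v_x + u_y*v_y = (-8)*(-3) + (-8)*(-7)
= 24 + 56 = 80

80


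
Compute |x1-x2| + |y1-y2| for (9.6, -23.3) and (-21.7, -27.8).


|9.6-(-21.7)| + |(-23.3)-(-27.8)| = 31.3 + 4.5 = 35.8

35.8


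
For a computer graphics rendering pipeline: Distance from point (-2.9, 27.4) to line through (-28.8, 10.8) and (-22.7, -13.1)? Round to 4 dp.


|cross product| = 720.27
|line direction| = sqrt(608.42) = 24.6662
Distance = 720.27/sqrt(608.42) = 29.2007

29.2007


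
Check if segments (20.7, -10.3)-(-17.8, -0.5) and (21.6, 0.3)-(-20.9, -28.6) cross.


Cross products: d1=424.49, d2=-1104.66, d3=-416.92, d4=1112.23
d1*d2 < 0 and d3*d4 < 0? yes

Yes, they intersect


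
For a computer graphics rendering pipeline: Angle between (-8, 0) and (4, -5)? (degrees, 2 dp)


u.v = -32, |u| = sqrt(64) = 8, |v| = sqrt(41) = 6.4031
cos(theta) = u.v/(|u||v|) = -32/sqrt(2624) = -0.624695
theta = acos(-0.624695) = 128.66 degrees

128.66 degrees


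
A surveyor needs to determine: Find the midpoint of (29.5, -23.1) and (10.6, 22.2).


M = ((29.5+10.6)/2, ((-23.1)+22.2)/2)
= (20.05, -0.45)

(20.05, -0.45)


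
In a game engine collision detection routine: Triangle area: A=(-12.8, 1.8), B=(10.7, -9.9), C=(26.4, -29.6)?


Area = |x_A(y_B-y_C) + x_B(y_C-y_A) + x_C(y_A-y_B)|/2
= |(-252.16) + (-335.98) + 308.88|/2
= 279.26/2 = 139.63

139.63


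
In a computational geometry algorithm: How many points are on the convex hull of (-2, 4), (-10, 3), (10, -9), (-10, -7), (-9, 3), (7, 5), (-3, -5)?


Convex hull vertices (CCW): (-10, -7), (10, -9), (7, 5), (-2, 4), (-10, 3)
Count = 5

5


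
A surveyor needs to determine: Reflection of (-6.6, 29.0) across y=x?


Reflection over y=x: (x,y) -> (y,x)
(-6.6, 29) -> (29, -6.6)

(29, -6.6)


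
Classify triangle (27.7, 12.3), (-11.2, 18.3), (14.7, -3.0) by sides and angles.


Side lengths squared: AB^2=1549.21, BC^2=1124.5, CA^2=403.09
Sorted: [403.09, 1124.5, 1549.21]
By sides: Scalene, By angles: Obtuse

Scalene, Obtuse


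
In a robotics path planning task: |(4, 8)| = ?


|u| = sqrt(4^2 + 8^2) = sqrt(80) = 8.9443

8.9443


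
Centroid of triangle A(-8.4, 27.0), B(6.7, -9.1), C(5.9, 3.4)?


Centroid = ((x_A+x_B+x_C)/3, (y_A+y_B+y_C)/3)
= (((-8.4)+6.7+5.9)/3, (27+(-9.1)+3.4)/3)
= (1.4, 7.1)

(1.4, 7.1)


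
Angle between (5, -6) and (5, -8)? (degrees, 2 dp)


u.v = 73, |u| = sqrt(61) = 7.8102, |v| = sqrt(89) = 9.434
cos(theta) = u.v/(|u||v|) = 73/sqrt(5429) = 0.990747
theta = acos(0.990747) = 7.8 degrees

7.8 degrees


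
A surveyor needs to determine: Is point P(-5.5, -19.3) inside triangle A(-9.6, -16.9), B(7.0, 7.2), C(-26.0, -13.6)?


Cross products: AB x AP = -138.65, BC x BP = 614.5, CA x CP = -25.83
All same sign? no

No, outside


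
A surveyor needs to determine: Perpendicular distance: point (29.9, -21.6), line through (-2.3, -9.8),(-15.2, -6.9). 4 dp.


|cross product| = 58.84
|line direction| = sqrt(174.82) = 13.222
Distance = 58.84/sqrt(174.82) = 4.4502

4.4502


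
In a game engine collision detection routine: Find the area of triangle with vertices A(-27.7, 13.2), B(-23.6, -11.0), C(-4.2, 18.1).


Area = |x_A(y_B-y_C) + x_B(y_C-y_A) + x_C(y_A-y_B)|/2
= |806.07 + (-115.64) + (-101.64)|/2
= 588.79/2 = 294.395

294.395


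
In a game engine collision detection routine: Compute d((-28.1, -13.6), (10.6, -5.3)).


dx=38.7, dy=8.3
d^2 = 38.7^2 + 8.3^2 = 1566.58
d = sqrt(1566.58) = 39.58

39.58


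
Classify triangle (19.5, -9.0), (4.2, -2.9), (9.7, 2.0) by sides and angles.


Side lengths squared: AB^2=271.3, BC^2=54.26, CA^2=217.04
Sorted: [54.26, 217.04, 271.3]
By sides: Scalene, By angles: Right

Scalene, Right


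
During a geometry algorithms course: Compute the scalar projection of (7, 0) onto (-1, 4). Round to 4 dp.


u.v = -7, |v| = sqrt(17) = 4.1231
Scalar projection = u.v / |v| = -7 / sqrt(17) = -1.6977

-1.6977


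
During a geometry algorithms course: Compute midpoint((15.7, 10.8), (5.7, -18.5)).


M = ((15.7+5.7)/2, (10.8+(-18.5))/2)
= (10.7, -3.85)

(10.7, -3.85)


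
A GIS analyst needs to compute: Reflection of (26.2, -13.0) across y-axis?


Reflection over y-axis: (x,y) -> (-x,y)
(26.2, -13) -> (-26.2, -13)

(-26.2, -13)


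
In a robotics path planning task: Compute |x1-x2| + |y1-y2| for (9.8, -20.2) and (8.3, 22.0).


|9.8-8.3| + |(-20.2)-22| = 1.5 + 42.2 = 43.7

43.7


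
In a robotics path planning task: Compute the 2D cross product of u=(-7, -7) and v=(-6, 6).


u x v = u_x*v_y - u_y*v_x = (-7)*6 - (-7)*(-6)
= (-42) - 42 = -84

-84


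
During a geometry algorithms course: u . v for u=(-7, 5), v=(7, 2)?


u . v = u_x*v_x + u_y*v_y = (-7)*7 + 5*2
= (-49) + 10 = -39

-39


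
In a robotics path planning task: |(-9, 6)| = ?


|u| = sqrt((-9)^2 + 6^2) = sqrt(117) = 10.8167

10.8167


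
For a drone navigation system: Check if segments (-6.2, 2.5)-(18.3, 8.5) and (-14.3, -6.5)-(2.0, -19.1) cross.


Cross products: d1=248.76, d2=655.26, d3=-171.9, d4=-578.4
d1*d2 < 0 and d3*d4 < 0? no

No, they don't intersect


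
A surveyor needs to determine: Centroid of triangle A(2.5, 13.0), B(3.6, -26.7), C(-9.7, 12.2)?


Centroid = ((x_A+x_B+x_C)/3, (y_A+y_B+y_C)/3)
= ((2.5+3.6+(-9.7))/3, (13+(-26.7)+12.2)/3)
= (-1.2, -0.5)

(-1.2, -0.5)


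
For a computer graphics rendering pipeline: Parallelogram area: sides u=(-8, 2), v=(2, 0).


|u x v| = |(-8)*0 - 2*2|
= |0 - 4| = 4

4


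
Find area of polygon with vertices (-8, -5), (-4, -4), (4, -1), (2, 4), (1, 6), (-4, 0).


Shoelace sum: ((-8)*(-4) - (-4)*(-5)) + ((-4)*(-1) - 4*(-4)) + (4*4 - 2*(-1)) + (2*6 - 1*4) + (1*0 - (-4)*6) + ((-4)*(-5) - (-8)*0)
= 102
Area = |102|/2 = 51

51


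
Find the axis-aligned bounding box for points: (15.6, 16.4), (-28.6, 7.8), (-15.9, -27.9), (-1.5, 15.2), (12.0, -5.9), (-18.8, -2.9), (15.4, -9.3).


x range: [-28.6, 15.6]
y range: [-27.9, 16.4]
Bounding box: (-28.6,-27.9) to (15.6,16.4)

(-28.6,-27.9) to (15.6,16.4)


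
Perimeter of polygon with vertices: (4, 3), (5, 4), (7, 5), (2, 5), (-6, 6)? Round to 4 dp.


Sides: (4, 3)->(5, 4): sqrt(2) = 1.414214, (5, 4)->(7, 5): sqrt(5) = 2.236068, (7, 5)->(2, 5): sqrt(25) = 5, (2, 5)->(-6, 6): sqrt(65) = 8.062258, (-6, 6)->(4, 3): sqrt(109) = 10.440307
Sum = 27.152847
Perimeter = 27.1528

27.1528


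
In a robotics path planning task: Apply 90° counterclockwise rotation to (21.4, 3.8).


90° CCW: (x,y) -> (-y, x)
(21.4,3.8) -> (-3.8, 21.4)

(-3.8, 21.4)


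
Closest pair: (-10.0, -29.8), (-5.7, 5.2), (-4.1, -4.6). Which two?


d(P0,P1) = 35.2632, d(P0,P2) = 25.8815, d(P1,P2) = 9.9298
Closest: P1 and P2

Closest pair: (-5.7, 5.2) and (-4.1, -4.6), distance = 9.9298


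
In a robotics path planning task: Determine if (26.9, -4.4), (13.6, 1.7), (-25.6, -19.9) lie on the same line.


Cross product: (13.6-26.9)*((-19.9)-(-4.4)) - (1.7-(-4.4))*((-25.6)-26.9)
= 526.4

No, not collinear


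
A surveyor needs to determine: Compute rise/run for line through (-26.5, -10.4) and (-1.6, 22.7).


slope = (y2-y1)/(x2-x1) = (22.7-(-10.4))/((-1.6)-(-26.5)) = 33.1/24.9 = 1.3293

1.3293


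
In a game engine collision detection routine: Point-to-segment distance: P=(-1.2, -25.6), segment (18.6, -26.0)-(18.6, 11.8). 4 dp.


Project P onto AB: t = 0.0106 (clamped to [0,1])
Closest point on segment: (18.6, -25.6)
Distance: 19.8

19.8


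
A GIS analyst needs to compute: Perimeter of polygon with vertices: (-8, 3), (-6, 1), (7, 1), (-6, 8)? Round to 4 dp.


Sides: (-8, 3)->(-6, 1): sqrt(8) = 2.828427, (-6, 1)->(7, 1): sqrt(169) = 13, (7, 1)->(-6, 8): sqrt(218) = 14.764823, (-6, 8)->(-8, 3): sqrt(29) = 5.385165
Sum = 35.978415
Perimeter = 35.9784

35.9784


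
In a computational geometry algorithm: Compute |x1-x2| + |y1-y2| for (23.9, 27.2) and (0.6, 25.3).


|23.9-0.6| + |27.2-25.3| = 23.3 + 1.9 = 25.2

25.2


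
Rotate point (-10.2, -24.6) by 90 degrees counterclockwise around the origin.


90° CCW: (x,y) -> (-y, x)
(-10.2,-24.6) -> (24.6, -10.2)

(24.6, -10.2)


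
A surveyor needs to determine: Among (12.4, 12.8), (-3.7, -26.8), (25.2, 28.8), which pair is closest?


d(P0,P1) = 42.7477, d(P0,P2) = 20.49, d(P1,P2) = 62.6623
Closest: P0 and P2

Closest pair: (12.4, 12.8) and (25.2, 28.8), distance = 20.49


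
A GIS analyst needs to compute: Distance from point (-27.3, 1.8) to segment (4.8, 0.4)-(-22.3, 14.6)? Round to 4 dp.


Project P onto AB: t = 0.9506 (clamped to [0,1])
Closest point on segment: (-20.9607, 13.8982)
Distance: 13.6585

13.6585


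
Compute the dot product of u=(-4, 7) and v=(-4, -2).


u . v = u_x*v_x + u_y*v_y = (-4)*(-4) + 7*(-2)
= 16 + (-14) = 2

2


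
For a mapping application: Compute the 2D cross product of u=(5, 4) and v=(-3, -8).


u x v = u_x*v_y - u_y*v_x = 5*(-8) - 4*(-3)
= (-40) - (-12) = -28

-28


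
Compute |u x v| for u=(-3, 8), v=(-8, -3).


|u x v| = |(-3)*(-3) - 8*(-8)|
= |9 - (-64)| = 73

73


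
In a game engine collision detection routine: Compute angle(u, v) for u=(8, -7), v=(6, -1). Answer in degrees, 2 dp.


u.v = 55, |u| = sqrt(113) = 10.6301, |v| = sqrt(37) = 6.0828
cos(theta) = u.v/(|u||v|) = 55/sqrt(4181) = 0.850595
theta = acos(0.850595) = 31.72 degrees

31.72 degrees


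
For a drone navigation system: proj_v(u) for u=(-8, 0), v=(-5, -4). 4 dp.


u.v = 40, |v| = sqrt(41) = 6.4031
Scalar projection = u.v / |v| = 40 / sqrt(41) = 6.247

6.247


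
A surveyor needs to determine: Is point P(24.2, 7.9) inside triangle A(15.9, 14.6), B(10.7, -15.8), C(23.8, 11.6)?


Cross products: AB x AP = 287.16, BC x BP = -59.43, CA x CP = 28.03
All same sign? no

No, outside


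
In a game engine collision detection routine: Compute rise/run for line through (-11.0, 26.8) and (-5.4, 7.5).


slope = (y2-y1)/(x2-x1) = (7.5-26.8)/((-5.4)-(-11)) = (-19.3)/5.6 = -3.4464

-3.4464


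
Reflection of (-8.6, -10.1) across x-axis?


Reflection over x-axis: (x,y) -> (x,-y)
(-8.6, -10.1) -> (-8.6, 10.1)

(-8.6, 10.1)


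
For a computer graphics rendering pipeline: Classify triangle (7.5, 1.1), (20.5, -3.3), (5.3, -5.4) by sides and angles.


Side lengths squared: AB^2=188.36, BC^2=235.45, CA^2=47.09
Sorted: [47.09, 188.36, 235.45]
By sides: Scalene, By angles: Right

Scalene, Right


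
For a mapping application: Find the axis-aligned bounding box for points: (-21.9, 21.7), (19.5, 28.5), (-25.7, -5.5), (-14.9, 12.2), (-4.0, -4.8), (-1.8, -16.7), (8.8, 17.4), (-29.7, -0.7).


x range: [-29.7, 19.5]
y range: [-16.7, 28.5]
Bounding box: (-29.7,-16.7) to (19.5,28.5)

(-29.7,-16.7) to (19.5,28.5)


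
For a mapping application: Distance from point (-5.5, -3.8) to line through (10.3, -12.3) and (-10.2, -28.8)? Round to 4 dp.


|cross product| = 434.95
|line direction| = sqrt(692.5) = 26.3154
Distance = 434.95/sqrt(692.5) = 16.5283

16.5283


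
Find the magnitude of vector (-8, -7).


|u| = sqrt((-8)^2 + (-7)^2) = sqrt(113) = 10.6301

10.6301


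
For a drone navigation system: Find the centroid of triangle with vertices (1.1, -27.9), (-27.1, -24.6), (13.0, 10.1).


Centroid = ((x_A+x_B+x_C)/3, (y_A+y_B+y_C)/3)
= ((1.1+(-27.1)+13)/3, ((-27.9)+(-24.6)+10.1)/3)
= (-4.3333, -14.1333)

(-4.3333, -14.1333)


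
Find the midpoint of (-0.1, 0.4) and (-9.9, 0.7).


M = (((-0.1)+(-9.9))/2, (0.4+0.7)/2)
= (-5, 0.55)

(-5, 0.55)


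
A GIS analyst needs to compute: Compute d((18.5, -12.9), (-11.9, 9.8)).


dx=-30.4, dy=22.7
d^2 = (-30.4)^2 + 22.7^2 = 1439.45
d = sqrt(1439.45) = 37.9401

37.9401


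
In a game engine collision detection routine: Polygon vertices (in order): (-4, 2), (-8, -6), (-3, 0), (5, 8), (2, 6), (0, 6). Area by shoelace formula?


Shoelace sum: ((-4)*(-6) - (-8)*2) + ((-8)*0 - (-3)*(-6)) + ((-3)*8 - 5*0) + (5*6 - 2*8) + (2*6 - 0*6) + (0*2 - (-4)*6)
= 48
Area = |48|/2 = 24

24


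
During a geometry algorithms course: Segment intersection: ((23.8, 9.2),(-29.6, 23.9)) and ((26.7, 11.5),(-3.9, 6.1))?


Cross products: d1=54.72, d2=-683.46, d3=-165.45, d4=572.73
d1*d2 < 0 and d3*d4 < 0? yes

Yes, they intersect


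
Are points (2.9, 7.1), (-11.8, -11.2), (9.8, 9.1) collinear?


Cross product: ((-11.8)-2.9)*(9.1-7.1) - ((-11.2)-7.1)*(9.8-2.9)
= 96.87

No, not collinear


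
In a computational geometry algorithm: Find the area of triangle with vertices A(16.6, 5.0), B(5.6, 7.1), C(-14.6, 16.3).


Area = |x_A(y_B-y_C) + x_B(y_C-y_A) + x_C(y_A-y_B)|/2
= |(-152.72) + 63.28 + 30.66|/2
= 58.78/2 = 29.39

29.39


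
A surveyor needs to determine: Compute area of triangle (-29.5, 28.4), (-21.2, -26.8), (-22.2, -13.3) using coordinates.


Area = |x_A(y_B-y_C) + x_B(y_C-y_A) + x_C(y_A-y_B)|/2
= |398.25 + 884.04 + (-1225.44)|/2
= 56.85/2 = 28.425

28.425


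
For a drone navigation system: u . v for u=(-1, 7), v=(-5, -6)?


u . v = u_x*v_x + u_y*v_y = (-1)*(-5) + 7*(-6)
= 5 + (-42) = -37

-37


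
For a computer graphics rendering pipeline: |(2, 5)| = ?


|u| = sqrt(2^2 + 5^2) = sqrt(29) = 5.3852

5.3852


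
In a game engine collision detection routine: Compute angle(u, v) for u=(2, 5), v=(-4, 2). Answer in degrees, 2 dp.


u.v = 2, |u| = sqrt(29) = 5.3852, |v| = sqrt(20) = 4.4721
cos(theta) = u.v/(|u||v|) = 2/sqrt(580) = 0.083045
theta = acos(0.083045) = 85.24 degrees

85.24 degrees


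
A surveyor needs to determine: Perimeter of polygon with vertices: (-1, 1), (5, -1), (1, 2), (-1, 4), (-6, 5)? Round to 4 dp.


Sides: (-1, 1)->(5, -1): sqrt(40) = 6.324555, (5, -1)->(1, 2): sqrt(25) = 5, (1, 2)->(-1, 4): sqrt(8) = 2.828427, (-1, 4)->(-6, 5): sqrt(26) = 5.09902, (-6, 5)->(-1, 1): sqrt(41) = 6.403124
Sum = 25.655126
Perimeter = 25.6551

25.6551


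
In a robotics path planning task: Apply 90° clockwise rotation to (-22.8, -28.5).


90° CW: (x,y) -> (y, -x)
(-22.8,-28.5) -> (-28.5, 22.8)

(-28.5, 22.8)


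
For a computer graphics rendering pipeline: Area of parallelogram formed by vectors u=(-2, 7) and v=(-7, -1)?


|u x v| = |(-2)*(-1) - 7*(-7)|
= |2 - (-49)| = 51

51


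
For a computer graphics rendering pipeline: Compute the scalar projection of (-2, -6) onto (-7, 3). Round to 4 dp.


u.v = -4, |v| = sqrt(58) = 7.6158
Scalar projection = u.v / |v| = -4 / sqrt(58) = -0.5252

-0.5252


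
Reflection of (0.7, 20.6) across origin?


Reflection over origin: (x,y) -> (-x,-y)
(0.7, 20.6) -> (-0.7, -20.6)

(-0.7, -20.6)


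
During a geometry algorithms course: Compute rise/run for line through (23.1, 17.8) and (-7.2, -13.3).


slope = (y2-y1)/(x2-x1) = ((-13.3)-17.8)/((-7.2)-23.1) = (-31.1)/(-30.3) = 1.0264

1.0264


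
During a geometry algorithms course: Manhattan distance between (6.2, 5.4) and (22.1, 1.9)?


|6.2-22.1| + |5.4-1.9| = 15.9 + 3.5 = 19.4

19.4


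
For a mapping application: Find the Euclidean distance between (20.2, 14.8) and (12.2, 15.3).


dx=-8, dy=0.5
d^2 = (-8)^2 + 0.5^2 = 64.25
d = sqrt(64.25) = 8.0156

8.0156


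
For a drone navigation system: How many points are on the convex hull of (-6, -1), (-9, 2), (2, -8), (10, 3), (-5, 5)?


Convex hull vertices (CCW): (-9, 2), (-6, -1), (2, -8), (10, 3), (-5, 5)
Count = 5

5


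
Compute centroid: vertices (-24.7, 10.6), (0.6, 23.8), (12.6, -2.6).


Centroid = ((x_A+x_B+x_C)/3, (y_A+y_B+y_C)/3)
= (((-24.7)+0.6+12.6)/3, (10.6+23.8+(-2.6))/3)
= (-3.8333, 10.6)

(-3.8333, 10.6)


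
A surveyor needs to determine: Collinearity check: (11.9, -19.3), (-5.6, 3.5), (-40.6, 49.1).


Cross product: ((-5.6)-11.9)*(49.1-(-19.3)) - (3.5-(-19.3))*((-40.6)-11.9)
= 0

Yes, collinear


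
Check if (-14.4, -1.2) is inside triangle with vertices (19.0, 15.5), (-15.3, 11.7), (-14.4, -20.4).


Cross products: AB x AP = 445.89, BC x BP = 17.28, CA x CP = 641.28
All same sign? yes

Yes, inside


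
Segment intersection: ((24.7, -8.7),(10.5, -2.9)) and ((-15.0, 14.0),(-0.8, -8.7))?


Cross products: d1=578.85, d2=338.87, d3=-92.08, d4=147.9
d1*d2 < 0 and d3*d4 < 0? no

No, they don't intersect


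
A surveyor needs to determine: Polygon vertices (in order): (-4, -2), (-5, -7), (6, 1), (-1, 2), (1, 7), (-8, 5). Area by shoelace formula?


Shoelace sum: ((-4)*(-7) - (-5)*(-2)) + ((-5)*1 - 6*(-7)) + (6*2 - (-1)*1) + ((-1)*7 - 1*2) + (1*5 - (-8)*7) + ((-8)*(-2) - (-4)*5)
= 156
Area = |156|/2 = 78

78


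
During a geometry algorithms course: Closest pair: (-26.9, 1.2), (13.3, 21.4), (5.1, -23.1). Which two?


d(P0,P1) = 44.9898, d(P0,P2) = 40.1807, d(P1,P2) = 45.2492
Closest: P0 and P2

Closest pair: (-26.9, 1.2) and (5.1, -23.1), distance = 40.1807


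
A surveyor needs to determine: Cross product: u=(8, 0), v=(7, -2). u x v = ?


u x v = u_x*v_y - u_y*v_x = 8*(-2) - 0*7
= (-16) - 0 = -16

-16


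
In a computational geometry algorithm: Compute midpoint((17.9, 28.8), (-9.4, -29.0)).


M = ((17.9+(-9.4))/2, (28.8+(-29))/2)
= (4.25, -0.1)

(4.25, -0.1)


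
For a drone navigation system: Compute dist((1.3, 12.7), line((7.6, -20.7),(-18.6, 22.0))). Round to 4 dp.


|cross product| = 606.07
|line direction| = sqrt(2509.73) = 50.0972
Distance = 606.07/sqrt(2509.73) = 12.0979

12.0979


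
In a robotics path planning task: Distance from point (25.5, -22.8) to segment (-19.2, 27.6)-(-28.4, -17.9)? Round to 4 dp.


Project P onto AB: t = 0.8733 (clamped to [0,1])
Closest point on segment: (-27.2348, -12.1371)
Distance: 53.802

53.802


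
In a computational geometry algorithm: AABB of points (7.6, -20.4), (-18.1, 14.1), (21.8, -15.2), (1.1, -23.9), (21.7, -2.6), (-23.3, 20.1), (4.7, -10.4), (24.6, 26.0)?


x range: [-23.3, 24.6]
y range: [-23.9, 26]
Bounding box: (-23.3,-23.9) to (24.6,26)

(-23.3,-23.9) to (24.6,26)


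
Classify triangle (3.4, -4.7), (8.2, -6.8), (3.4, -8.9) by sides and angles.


Side lengths squared: AB^2=27.45, BC^2=27.45, CA^2=17.64
Sorted: [17.64, 27.45, 27.45]
By sides: Isosceles, By angles: Acute

Isosceles, Acute
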